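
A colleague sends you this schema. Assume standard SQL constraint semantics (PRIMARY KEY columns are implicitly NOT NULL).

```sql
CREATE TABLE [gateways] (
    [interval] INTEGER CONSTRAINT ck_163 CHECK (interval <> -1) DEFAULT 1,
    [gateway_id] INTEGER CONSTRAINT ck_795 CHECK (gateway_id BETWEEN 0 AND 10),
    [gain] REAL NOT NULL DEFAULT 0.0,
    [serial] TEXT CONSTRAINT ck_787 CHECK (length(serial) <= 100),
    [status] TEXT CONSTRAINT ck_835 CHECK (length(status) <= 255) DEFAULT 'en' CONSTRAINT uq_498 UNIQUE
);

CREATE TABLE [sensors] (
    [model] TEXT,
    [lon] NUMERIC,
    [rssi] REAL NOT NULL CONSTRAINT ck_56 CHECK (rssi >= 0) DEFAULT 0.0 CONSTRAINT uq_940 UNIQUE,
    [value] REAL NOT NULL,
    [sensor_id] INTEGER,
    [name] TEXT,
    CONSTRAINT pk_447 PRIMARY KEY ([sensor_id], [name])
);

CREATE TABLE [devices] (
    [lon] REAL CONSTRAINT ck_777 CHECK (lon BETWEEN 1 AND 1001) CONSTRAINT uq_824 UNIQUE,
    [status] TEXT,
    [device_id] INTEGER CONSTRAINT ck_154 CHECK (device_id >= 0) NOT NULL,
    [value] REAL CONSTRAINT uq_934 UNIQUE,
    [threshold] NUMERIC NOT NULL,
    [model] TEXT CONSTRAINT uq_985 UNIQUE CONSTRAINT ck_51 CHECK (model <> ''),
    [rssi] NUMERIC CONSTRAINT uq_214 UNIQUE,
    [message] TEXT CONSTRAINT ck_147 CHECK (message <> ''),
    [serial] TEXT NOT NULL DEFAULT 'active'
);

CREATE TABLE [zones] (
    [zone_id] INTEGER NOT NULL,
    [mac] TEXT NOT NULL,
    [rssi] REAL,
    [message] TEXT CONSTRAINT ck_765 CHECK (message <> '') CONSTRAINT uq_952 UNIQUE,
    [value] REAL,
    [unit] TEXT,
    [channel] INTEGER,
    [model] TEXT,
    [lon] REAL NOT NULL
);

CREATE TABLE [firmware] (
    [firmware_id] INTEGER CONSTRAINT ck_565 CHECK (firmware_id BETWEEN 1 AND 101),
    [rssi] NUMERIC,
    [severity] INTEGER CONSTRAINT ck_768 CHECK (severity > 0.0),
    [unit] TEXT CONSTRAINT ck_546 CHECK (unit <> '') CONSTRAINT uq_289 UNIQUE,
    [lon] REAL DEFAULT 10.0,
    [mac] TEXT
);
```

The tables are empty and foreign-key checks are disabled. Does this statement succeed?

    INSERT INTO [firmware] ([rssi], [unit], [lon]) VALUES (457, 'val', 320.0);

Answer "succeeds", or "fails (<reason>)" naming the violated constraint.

firmware has no NOT NULL or PRIMARY KEY columns.
CHECK constraints: 'val' satisfies (unit <> '').
No constraint is violated.

succeeds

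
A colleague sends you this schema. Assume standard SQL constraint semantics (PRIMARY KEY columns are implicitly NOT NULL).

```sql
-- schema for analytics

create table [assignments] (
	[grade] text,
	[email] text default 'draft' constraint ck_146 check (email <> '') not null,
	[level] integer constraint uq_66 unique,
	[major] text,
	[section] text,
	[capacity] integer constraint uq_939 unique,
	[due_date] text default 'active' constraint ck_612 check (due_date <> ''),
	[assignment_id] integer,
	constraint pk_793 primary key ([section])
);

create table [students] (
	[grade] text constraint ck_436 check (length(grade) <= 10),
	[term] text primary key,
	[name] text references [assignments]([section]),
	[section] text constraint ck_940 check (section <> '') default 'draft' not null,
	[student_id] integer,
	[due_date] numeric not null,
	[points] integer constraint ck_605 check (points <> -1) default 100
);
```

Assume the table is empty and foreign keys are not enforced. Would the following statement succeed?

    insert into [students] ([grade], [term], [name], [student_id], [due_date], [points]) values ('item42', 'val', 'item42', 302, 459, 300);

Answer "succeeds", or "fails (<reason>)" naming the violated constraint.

NOT NULL columns: due_date is supplied; section defaults to 'draft'; term is supplied.
CHECK constraints: 'item42' satisfies (length(grade) <= 10); 300 satisfies (points <> -1).
No constraint is violated.

succeeds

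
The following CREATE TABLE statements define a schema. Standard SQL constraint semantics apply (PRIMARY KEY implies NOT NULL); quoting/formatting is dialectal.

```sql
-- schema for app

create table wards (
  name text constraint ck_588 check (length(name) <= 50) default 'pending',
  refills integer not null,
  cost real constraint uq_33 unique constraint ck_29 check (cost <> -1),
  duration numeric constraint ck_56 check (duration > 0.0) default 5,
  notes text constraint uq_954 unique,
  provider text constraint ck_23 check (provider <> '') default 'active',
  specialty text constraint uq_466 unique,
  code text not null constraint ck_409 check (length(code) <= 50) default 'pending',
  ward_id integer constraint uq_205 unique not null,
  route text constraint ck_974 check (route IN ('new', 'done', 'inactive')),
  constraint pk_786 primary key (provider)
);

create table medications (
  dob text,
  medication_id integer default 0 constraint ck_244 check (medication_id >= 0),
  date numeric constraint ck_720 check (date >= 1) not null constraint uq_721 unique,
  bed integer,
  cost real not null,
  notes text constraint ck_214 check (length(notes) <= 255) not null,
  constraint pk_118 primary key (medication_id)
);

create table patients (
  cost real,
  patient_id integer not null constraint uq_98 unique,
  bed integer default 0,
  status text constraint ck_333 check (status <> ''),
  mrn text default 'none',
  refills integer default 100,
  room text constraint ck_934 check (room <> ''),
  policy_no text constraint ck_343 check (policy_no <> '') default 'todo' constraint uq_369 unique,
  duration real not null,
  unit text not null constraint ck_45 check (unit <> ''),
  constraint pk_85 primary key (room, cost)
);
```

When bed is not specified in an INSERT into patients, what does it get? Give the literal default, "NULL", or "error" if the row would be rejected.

0

bed has an explicit DEFAULT 0.
When the column is omitted from an INSERT, that default is used.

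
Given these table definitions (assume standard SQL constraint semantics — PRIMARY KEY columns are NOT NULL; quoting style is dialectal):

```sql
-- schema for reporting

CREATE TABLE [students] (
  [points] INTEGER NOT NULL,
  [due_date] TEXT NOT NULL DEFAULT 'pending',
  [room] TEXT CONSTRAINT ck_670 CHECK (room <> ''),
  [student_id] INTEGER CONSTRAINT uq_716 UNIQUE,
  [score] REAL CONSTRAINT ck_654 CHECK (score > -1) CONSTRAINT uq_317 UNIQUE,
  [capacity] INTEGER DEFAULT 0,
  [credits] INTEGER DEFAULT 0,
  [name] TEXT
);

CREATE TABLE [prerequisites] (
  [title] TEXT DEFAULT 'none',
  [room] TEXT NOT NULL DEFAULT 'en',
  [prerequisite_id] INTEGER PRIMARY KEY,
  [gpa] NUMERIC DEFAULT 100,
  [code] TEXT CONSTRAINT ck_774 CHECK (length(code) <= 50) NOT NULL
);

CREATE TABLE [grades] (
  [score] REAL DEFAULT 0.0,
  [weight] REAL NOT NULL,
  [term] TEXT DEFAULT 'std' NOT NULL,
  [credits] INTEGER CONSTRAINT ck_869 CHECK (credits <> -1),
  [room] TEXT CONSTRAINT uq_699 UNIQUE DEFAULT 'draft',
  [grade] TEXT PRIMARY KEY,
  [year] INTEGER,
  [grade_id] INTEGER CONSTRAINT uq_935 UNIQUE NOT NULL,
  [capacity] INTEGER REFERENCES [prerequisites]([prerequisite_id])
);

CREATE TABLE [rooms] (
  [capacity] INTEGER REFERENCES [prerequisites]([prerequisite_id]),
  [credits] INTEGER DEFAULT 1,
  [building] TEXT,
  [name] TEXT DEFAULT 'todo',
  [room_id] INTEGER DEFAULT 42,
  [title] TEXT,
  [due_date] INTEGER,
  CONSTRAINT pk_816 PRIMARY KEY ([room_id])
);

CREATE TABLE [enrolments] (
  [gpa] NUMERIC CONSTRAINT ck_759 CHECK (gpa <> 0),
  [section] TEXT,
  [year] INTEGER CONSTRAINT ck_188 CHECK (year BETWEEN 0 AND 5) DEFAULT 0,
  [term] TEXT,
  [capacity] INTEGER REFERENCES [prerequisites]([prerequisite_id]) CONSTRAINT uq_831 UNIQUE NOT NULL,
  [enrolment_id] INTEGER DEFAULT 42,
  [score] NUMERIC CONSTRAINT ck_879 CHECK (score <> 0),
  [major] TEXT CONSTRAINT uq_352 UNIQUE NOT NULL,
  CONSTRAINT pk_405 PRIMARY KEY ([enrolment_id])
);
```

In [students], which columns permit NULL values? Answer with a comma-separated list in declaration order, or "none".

room, student_id, score, capacity, credits, name

- points: declared NOT NULL → not nullable.
- due_date: declared NOT NULL → not nullable.
- room: CHECK does not forbid NULL (a CHECK constraint passes when its expression is NULL) → nullable.
- student_id: UNIQUE does not imply NOT NULL → nullable.
- score: CHECK does not forbid NULL (a CHECK constraint passes when its expression is NULL) → nullable.
- capacity: DEFAULT only fills an omitted column; an explicit NULL is still allowed → nullable.
- credits: DEFAULT only fills an omitted column; an explicit NULL is still allowed → nullable.
- name: no NOT NULL constraint applies → nullable.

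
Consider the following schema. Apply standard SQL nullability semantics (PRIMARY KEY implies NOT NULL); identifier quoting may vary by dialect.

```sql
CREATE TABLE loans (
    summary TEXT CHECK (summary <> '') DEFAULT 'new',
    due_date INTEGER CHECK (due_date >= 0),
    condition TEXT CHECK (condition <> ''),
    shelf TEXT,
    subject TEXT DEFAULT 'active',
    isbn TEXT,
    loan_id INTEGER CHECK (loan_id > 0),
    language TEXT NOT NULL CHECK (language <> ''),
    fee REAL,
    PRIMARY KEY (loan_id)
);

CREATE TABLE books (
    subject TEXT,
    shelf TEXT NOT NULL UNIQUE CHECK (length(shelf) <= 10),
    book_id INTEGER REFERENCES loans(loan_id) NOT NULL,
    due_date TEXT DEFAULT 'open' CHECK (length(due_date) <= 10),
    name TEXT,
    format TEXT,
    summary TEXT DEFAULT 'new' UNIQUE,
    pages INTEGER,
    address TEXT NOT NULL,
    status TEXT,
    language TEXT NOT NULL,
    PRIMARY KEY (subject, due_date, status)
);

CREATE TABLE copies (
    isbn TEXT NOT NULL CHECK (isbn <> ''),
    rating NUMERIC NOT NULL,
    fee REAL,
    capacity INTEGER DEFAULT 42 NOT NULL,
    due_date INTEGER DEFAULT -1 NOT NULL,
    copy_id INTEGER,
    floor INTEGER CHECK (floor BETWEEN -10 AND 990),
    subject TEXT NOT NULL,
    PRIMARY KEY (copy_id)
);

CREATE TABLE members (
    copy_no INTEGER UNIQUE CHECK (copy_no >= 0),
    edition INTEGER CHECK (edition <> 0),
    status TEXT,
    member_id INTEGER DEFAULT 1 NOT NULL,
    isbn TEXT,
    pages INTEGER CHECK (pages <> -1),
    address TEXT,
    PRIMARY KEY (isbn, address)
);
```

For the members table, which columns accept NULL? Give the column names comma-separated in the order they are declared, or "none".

- copy_no: CHECK does not forbid NULL (a CHECK constraint passes when its expression is NULL) → nullable.
- edition: CHECK does not forbid NULL (a CHECK constraint passes when its expression is NULL) → nullable.
- status: no NOT NULL constraint applies → nullable.
- member_id: declared NOT NULL → not nullable.
- isbn: part of the PRIMARY KEY, which implies NOT NULL → not nullable.
- pages: CHECK does not forbid NULL (a CHECK constraint passes when its expression is NULL) → nullable.
- address: part of the PRIMARY KEY, which implies NOT NULL → not nullable.

copy_no, edition, status, pages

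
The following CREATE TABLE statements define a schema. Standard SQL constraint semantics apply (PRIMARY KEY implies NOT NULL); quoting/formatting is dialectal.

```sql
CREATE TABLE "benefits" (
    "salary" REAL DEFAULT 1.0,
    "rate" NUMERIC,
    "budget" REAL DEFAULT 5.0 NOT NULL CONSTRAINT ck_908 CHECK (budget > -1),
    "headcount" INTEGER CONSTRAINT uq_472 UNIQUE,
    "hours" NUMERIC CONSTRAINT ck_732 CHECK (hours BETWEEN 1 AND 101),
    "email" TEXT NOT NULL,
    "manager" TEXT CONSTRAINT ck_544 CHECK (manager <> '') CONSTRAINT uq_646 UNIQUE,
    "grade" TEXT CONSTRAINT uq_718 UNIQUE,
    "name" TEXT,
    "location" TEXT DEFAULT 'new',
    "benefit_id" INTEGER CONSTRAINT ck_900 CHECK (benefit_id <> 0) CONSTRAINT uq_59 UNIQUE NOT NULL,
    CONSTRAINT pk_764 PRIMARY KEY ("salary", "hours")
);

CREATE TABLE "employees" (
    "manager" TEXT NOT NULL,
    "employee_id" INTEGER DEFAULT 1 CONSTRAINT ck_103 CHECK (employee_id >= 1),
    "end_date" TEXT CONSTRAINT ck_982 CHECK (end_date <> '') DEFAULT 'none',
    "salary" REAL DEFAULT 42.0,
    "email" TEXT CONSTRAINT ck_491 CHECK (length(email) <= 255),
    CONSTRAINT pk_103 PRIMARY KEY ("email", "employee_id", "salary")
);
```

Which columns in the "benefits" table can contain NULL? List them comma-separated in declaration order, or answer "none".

rate, headcount, manager, grade, name, location

- salary: part of the PRIMARY KEY, which implies NOT NULL → not nullable.
- rate: no NOT NULL constraint applies → nullable.
- budget: declared NOT NULL → not nullable.
- headcount: UNIQUE does not imply NOT NULL → nullable.
- hours: part of the PRIMARY KEY, which implies NOT NULL → not nullable.
- email: declared NOT NULL → not nullable.
- manager: CHECK does not forbid NULL (a CHECK constraint passes when its expression is NULL) → nullable.
- grade: UNIQUE does not imply NOT NULL → nullable.
- name: no NOT NULL constraint applies → nullable.
- location: DEFAULT only fills an omitted column; an explicit NULL is still allowed → nullable.
- benefit_id: declared NOT NULL → not nullable.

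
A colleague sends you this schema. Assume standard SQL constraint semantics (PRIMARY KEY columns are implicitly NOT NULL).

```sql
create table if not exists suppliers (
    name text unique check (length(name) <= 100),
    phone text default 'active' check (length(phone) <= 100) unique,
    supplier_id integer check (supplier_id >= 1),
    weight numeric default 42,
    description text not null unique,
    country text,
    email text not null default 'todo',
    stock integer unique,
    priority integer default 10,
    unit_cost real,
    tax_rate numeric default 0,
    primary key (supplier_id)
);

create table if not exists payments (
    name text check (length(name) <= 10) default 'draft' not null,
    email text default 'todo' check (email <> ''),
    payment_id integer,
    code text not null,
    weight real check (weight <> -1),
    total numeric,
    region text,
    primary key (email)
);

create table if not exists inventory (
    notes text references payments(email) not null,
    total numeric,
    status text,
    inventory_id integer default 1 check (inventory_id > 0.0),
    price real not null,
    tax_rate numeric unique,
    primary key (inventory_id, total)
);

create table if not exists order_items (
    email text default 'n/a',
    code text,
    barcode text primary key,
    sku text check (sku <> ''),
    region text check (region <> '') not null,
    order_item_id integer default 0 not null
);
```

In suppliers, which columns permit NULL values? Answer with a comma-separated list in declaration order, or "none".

- name: CHECK does not forbid NULL (a CHECK constraint passes when its expression is NULL) → nullable.
- phone: CHECK does not forbid NULL (a CHECK constraint passes when its expression is NULL) → nullable.
- supplier_id: part of the PRIMARY KEY, which implies NOT NULL → not nullable.
- weight: DEFAULT only fills an omitted column; an explicit NULL is still allowed → nullable.
- description: declared NOT NULL → not nullable.
- country: no NOT NULL constraint applies → nullable.
- email: declared NOT NULL → not nullable.
- stock: UNIQUE does not imply NOT NULL → nullable.
- priority: DEFAULT only fills an omitted column; an explicit NULL is still allowed → nullable.
- unit_cost: no NOT NULL constraint applies → nullable.
- tax_rate: DEFAULT only fills an omitted column; an explicit NULL is still allowed → nullable.

name, phone, weight, country, stock, priority, unit_cost, tax_rate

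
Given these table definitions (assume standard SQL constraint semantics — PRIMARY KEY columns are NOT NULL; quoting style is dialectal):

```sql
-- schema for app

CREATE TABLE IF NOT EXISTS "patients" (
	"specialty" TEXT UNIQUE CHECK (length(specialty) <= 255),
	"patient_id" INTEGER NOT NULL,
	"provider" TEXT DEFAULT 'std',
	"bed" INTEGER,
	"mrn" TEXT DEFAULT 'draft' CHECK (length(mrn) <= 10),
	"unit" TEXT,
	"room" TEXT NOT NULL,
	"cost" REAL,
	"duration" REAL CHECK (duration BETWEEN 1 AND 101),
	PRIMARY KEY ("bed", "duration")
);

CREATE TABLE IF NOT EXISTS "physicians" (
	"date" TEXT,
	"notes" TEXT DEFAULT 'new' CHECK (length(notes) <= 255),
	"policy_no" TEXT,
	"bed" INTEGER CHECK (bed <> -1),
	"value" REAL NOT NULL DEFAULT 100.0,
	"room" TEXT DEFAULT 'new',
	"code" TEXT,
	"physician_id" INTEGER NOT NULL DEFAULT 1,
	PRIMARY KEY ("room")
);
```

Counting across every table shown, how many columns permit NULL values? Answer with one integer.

10

patients: 5 nullable (specialty, provider, mrn, unit, cost — PK (bed, duration) and explicit NOT NULL columns excluded).
physicians: 5 nullable (date, notes, policy_no, bed, code — PK (room) and explicit NOT NULL columns excluded).
Total: 5 + 5 = 10.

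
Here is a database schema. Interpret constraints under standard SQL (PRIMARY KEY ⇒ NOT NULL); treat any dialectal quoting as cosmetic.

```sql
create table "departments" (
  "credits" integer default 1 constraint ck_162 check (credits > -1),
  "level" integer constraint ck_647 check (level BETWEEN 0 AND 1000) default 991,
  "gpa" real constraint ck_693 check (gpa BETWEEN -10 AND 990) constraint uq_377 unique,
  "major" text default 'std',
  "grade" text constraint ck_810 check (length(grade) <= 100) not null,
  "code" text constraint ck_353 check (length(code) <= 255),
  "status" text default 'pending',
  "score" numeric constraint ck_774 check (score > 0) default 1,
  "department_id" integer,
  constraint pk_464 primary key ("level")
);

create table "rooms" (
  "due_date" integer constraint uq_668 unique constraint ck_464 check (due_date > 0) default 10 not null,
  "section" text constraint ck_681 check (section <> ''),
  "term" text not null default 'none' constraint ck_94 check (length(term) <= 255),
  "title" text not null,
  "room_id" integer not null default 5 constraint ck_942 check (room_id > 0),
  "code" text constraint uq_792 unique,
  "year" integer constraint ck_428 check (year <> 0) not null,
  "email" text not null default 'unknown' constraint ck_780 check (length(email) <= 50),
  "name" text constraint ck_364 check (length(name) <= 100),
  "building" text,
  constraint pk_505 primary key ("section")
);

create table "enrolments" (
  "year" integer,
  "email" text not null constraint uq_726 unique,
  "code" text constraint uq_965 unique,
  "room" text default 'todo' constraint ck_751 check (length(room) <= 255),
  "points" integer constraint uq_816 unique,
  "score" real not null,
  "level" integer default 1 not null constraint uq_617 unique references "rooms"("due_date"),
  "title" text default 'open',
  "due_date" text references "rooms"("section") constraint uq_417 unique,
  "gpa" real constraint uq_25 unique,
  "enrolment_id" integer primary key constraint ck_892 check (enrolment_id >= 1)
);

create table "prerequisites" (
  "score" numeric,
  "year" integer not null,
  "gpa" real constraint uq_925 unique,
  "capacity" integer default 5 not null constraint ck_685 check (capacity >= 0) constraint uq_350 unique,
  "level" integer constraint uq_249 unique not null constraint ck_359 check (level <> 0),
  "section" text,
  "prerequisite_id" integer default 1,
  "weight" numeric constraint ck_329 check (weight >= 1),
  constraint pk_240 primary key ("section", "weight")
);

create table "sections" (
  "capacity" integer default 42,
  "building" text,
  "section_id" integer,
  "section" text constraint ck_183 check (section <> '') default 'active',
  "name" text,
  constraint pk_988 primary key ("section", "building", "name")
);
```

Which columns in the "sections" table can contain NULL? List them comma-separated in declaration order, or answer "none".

- capacity: DEFAULT only fills an omitted column; an explicit NULL is still allowed → nullable.
- building: part of the PRIMARY KEY, which implies NOT NULL → not nullable.
- section_id: no NOT NULL constraint applies → nullable.
- section: part of the PRIMARY KEY, which implies NOT NULL → not nullable.
- name: part of the PRIMARY KEY, which implies NOT NULL → not nullable.

capacity, section_id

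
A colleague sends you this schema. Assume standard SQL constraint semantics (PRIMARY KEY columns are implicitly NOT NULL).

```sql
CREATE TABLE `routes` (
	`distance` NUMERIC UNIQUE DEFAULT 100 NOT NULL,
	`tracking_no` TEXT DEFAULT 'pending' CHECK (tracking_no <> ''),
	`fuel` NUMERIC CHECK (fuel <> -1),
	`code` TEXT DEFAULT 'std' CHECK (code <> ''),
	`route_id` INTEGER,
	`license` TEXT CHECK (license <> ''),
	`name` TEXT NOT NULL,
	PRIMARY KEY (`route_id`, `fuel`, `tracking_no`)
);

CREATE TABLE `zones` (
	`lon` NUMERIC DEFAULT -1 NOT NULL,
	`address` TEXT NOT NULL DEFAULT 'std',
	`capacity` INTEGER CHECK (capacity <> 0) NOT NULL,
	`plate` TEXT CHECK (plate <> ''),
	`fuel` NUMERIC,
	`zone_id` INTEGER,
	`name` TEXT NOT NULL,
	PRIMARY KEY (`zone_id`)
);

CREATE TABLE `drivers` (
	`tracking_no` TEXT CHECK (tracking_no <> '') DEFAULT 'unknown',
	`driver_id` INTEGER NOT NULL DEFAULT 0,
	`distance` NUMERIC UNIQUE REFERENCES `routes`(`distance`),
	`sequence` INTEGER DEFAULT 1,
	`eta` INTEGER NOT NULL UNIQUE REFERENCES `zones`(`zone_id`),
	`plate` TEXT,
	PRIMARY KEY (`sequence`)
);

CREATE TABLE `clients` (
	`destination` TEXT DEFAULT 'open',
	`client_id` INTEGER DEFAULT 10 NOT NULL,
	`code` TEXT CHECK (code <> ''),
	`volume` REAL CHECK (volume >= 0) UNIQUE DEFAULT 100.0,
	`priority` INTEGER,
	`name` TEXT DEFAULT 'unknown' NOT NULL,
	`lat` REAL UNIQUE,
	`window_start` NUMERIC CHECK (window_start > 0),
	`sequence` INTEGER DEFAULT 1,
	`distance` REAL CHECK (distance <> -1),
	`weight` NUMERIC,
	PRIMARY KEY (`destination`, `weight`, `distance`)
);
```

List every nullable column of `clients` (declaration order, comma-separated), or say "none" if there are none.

- destination: part of the PRIMARY KEY, which implies NOT NULL → not nullable.
- client_id: declared NOT NULL → not nullable.
- code: CHECK does not forbid NULL (a CHECK constraint passes when its expression is NULL) → nullable.
- volume: CHECK does not forbid NULL (a CHECK constraint passes when its expression is NULL) → nullable.
- priority: no NOT NULL constraint applies → nullable.
- name: declared NOT NULL → not nullable.
- lat: UNIQUE does not imply NOT NULL → nullable.
- window_start: CHECK does not forbid NULL (a CHECK constraint passes when its expression is NULL) → nullable.
- sequence: DEFAULT only fills an omitted column; an explicit NULL is still allowed → nullable.
- distance: part of the PRIMARY KEY, which implies NOT NULL → not nullable.
- weight: part of the PRIMARY KEY, which implies NOT NULL → not nullable.

code, volume, priority, lat, window_start, sequence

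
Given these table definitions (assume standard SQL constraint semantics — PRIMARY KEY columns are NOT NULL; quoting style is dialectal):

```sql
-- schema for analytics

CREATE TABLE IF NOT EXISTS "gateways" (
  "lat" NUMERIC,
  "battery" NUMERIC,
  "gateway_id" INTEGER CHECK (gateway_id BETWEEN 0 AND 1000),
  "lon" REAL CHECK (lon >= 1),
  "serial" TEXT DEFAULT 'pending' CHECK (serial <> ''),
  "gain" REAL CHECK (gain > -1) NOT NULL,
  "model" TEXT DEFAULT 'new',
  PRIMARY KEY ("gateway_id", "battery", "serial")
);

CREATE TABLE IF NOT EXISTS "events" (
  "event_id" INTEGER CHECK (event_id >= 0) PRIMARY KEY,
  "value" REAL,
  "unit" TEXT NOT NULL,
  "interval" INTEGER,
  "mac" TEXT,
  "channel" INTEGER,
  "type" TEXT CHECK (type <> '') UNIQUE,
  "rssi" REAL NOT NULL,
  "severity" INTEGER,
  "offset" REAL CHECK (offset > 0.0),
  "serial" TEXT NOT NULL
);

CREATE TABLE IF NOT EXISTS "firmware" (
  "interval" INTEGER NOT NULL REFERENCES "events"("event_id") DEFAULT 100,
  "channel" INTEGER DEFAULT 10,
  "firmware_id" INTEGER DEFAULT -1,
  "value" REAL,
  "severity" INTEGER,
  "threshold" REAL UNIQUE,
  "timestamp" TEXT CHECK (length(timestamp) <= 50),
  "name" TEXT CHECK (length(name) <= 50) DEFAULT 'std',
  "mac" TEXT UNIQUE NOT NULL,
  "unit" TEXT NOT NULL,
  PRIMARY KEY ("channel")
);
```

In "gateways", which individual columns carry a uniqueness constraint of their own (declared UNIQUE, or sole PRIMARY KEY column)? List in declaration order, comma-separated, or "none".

- lat: no UNIQUE or single-column PK constraint.
- battery: part of a composite PRIMARY KEY — only the tuple is unique, not this column on its own.
- gateway_id: part of a composite PRIMARY KEY — only the tuple is unique, not this column on its own.
- lon: no UNIQUE or single-column PK constraint.
- serial: part of a composite PRIMARY KEY — only the tuple is unique, not this column on its own.
- gain: no UNIQUE or single-column PK constraint.
- model: no UNIQUE or single-column PK constraint.

none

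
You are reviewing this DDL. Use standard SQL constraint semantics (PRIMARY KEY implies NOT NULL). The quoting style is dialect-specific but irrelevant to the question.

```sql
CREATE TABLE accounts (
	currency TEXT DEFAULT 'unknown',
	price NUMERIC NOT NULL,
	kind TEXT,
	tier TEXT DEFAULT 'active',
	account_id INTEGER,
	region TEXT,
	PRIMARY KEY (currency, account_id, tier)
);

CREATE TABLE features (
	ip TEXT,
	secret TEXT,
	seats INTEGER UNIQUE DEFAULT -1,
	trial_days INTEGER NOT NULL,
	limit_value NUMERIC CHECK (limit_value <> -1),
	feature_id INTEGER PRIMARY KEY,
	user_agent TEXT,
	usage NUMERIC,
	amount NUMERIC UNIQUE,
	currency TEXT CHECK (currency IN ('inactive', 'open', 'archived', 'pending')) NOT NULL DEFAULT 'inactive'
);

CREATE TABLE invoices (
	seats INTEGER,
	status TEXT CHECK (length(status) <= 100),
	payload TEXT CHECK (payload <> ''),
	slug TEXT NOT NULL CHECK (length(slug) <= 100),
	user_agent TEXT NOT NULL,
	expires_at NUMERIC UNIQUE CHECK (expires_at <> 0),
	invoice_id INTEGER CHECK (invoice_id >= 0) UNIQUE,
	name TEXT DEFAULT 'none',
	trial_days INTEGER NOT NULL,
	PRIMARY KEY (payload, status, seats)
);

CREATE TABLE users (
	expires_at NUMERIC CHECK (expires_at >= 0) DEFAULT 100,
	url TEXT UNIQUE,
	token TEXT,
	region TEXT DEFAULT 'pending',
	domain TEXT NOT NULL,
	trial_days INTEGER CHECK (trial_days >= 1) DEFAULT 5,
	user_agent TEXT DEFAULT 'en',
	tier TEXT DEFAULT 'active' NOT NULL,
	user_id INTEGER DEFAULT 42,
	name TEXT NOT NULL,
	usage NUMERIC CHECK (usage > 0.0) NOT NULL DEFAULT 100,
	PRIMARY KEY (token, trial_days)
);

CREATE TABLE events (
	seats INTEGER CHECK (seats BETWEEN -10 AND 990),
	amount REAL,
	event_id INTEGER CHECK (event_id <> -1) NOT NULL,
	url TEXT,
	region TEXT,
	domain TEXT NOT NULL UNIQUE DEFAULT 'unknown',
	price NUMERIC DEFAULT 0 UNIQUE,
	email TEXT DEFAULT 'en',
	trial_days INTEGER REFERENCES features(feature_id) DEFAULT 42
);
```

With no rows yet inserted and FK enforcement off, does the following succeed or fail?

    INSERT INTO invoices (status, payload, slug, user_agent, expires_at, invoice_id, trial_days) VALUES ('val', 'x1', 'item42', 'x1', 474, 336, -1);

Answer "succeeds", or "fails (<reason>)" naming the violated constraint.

fails (NOT NULL on seats)

seats is omitted from the column list and has no DEFAULT, so it would receive NULL.
But seats is part of the PRIMARY KEY (implied NOT NULL).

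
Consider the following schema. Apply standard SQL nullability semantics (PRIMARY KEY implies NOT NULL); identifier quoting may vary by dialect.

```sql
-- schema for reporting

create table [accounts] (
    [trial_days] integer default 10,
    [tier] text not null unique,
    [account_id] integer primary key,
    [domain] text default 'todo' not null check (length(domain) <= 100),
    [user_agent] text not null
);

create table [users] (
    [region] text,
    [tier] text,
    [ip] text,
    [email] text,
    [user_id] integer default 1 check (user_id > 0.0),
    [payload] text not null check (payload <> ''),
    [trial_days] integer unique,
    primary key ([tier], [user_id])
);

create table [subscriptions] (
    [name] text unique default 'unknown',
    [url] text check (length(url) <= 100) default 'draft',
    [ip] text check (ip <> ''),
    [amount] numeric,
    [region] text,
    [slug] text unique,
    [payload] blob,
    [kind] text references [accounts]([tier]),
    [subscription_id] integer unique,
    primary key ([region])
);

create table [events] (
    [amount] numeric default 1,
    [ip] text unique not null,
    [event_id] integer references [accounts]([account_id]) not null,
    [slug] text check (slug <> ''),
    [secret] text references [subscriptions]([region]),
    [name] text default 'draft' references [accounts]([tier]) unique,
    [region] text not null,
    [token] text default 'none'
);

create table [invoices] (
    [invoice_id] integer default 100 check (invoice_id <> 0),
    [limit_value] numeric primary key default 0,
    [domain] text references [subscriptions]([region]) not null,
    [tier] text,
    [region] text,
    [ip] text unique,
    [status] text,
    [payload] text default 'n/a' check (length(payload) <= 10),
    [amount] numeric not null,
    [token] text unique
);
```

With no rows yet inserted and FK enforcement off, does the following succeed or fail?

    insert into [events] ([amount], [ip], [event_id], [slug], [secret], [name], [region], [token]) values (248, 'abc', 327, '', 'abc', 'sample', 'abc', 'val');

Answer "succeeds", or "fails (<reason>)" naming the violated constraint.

The value '' for slug violates CHECK (slug <> '').

fails (CHECK on slug)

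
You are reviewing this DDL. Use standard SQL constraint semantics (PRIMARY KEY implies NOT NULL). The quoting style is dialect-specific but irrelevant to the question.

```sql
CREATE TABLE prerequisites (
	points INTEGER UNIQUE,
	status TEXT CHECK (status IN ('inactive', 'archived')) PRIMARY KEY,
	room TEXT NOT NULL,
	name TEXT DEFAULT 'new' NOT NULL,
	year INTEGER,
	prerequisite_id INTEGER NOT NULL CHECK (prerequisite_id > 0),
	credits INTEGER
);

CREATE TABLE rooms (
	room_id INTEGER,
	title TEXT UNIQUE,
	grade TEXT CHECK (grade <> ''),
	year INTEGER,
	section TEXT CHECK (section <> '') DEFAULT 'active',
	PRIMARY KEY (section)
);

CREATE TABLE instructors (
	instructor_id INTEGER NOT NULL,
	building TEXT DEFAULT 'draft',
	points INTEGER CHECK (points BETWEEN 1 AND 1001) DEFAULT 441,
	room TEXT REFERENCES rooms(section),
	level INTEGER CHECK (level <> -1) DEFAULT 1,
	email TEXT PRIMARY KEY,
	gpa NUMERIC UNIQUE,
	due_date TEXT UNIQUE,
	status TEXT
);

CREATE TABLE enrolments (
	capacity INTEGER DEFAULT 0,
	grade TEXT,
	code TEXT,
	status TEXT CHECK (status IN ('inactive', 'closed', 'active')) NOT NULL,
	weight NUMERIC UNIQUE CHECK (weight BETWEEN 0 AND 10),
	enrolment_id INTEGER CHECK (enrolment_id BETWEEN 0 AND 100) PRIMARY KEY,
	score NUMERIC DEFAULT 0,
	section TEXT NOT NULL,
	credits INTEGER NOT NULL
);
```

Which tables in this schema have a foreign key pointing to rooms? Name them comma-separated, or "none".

instructors

- instructors.room references rooms(section).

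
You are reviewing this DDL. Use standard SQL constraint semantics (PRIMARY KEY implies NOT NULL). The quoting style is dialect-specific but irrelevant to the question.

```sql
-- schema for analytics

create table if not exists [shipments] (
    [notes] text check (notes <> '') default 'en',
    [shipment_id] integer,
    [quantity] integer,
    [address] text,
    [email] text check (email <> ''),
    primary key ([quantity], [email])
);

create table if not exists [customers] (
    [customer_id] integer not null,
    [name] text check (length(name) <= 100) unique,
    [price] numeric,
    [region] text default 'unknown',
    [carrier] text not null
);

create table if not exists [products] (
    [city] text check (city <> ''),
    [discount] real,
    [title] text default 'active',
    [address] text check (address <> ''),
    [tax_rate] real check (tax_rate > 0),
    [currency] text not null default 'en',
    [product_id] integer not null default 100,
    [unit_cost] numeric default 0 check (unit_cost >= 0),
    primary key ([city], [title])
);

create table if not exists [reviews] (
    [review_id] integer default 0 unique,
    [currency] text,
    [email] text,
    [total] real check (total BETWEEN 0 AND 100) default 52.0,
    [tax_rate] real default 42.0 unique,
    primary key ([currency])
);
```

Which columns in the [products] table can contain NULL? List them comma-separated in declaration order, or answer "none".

- city: part of the PRIMARY KEY, which implies NOT NULL → not nullable.
- discount: no NOT NULL constraint applies → nullable.
- title: part of the PRIMARY KEY, which implies NOT NULL → not nullable.
- address: CHECK does not forbid NULL (a CHECK constraint passes when its expression is NULL) → nullable.
- tax_rate: CHECK does not forbid NULL (a CHECK constraint passes when its expression is NULL) → nullable.
- currency: declared NOT NULL → not nullable.
- product_id: declared NOT NULL → not nullable.
- unit_cost: CHECK does not forbid NULL (a CHECK constraint passes when its expression is NULL) → nullable.

discount, address, tax_rate, unit_cost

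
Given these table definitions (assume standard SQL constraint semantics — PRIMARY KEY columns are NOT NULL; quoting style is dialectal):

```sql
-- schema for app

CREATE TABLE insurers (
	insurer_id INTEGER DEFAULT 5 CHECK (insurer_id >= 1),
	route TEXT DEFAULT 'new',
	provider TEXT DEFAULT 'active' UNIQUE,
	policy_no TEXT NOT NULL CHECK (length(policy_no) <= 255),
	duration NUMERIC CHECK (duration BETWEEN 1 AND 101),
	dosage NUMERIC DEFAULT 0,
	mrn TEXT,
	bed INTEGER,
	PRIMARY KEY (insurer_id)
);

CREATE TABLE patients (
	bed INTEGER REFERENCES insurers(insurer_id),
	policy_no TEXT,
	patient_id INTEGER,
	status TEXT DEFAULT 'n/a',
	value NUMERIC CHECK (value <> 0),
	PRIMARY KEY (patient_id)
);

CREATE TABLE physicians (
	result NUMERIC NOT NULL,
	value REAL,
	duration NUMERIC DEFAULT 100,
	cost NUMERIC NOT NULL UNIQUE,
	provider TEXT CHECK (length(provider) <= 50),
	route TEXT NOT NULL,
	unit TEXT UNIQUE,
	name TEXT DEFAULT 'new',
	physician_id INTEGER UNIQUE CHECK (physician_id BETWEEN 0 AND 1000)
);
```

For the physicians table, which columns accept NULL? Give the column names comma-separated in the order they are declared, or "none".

- result: declared NOT NULL → not nullable.
- value: no NOT NULL constraint applies → nullable.
- duration: DEFAULT only fills an omitted column; an explicit NULL is still allowed → nullable.
- cost: declared NOT NULL → not nullable.
- provider: CHECK does not forbid NULL (a CHECK constraint passes when its expression is NULL) → nullable.
- route: declared NOT NULL → not nullable.
- unit: UNIQUE does not imply NOT NULL → nullable.
- name: DEFAULT only fills an omitted column; an explicit NULL is still allowed → nullable.
- physician_id: CHECK does not forbid NULL (a CHECK constraint passes when its expression is NULL) → nullable.

value, duration, provider, unit, name, physician_id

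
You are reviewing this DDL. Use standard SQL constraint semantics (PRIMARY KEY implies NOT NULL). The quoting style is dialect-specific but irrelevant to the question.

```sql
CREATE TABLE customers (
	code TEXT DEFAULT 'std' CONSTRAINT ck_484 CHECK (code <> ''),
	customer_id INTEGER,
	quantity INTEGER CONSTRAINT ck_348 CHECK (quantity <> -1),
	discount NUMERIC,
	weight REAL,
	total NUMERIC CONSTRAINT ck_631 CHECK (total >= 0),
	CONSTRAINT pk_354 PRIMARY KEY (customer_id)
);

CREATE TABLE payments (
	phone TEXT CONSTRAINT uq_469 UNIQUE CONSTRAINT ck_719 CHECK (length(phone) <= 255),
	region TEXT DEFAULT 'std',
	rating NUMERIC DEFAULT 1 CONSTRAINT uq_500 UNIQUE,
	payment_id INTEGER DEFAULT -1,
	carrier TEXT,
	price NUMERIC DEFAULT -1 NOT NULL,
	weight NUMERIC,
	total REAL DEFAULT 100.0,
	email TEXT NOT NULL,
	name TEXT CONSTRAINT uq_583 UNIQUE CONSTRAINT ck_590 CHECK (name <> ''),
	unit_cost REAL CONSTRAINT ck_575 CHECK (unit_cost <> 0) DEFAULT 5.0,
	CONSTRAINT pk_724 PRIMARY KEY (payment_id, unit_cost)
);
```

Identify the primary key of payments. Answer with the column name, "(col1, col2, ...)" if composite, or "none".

(payment_id, unit_cost)

A table-level PRIMARY KEY clause names 2 columns: payment_id, unit_cost.
This is a composite key — the combination is unique, not each column individually.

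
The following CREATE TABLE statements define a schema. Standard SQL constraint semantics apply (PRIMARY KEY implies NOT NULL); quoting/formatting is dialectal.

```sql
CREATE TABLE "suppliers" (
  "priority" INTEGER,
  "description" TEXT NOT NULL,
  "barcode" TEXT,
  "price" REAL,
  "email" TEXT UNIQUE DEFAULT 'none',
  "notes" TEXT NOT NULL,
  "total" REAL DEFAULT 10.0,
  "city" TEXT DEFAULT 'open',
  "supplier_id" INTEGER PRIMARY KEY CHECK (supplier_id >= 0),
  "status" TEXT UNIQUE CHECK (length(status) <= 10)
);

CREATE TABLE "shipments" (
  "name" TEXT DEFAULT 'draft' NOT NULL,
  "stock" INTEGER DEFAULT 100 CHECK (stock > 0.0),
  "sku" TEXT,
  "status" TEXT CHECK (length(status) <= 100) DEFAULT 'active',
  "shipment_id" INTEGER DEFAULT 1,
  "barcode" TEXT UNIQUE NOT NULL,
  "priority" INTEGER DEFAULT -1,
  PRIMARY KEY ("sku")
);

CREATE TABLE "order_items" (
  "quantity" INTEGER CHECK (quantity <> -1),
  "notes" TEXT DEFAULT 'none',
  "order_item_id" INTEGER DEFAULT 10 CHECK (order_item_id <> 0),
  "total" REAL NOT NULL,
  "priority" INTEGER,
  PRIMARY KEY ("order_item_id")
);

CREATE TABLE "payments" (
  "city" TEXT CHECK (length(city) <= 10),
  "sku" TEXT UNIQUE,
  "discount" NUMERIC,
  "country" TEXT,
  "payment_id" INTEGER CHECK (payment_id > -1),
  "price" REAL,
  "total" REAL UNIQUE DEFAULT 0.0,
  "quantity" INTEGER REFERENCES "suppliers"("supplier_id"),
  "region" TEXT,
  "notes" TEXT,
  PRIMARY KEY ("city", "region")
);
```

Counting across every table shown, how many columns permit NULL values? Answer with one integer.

22

suppliers: 7 nullable (priority, barcode, price, email, total, city, status — PK (supplier_id) and explicit NOT NULL columns excluded).
shipments: 4 nullable (stock, status, shipment_id, priority — PK (sku) and explicit NOT NULL columns excluded).
order_items: 3 nullable (quantity, notes, priority — PK (order_item_id) and explicit NOT NULL columns excluded).
payments: 8 nullable (sku, discount, country, payment_id, price, total, quantity, notes — PK (city, region) and explicit NOT NULL columns excluded).
Total: 7 + 4 + 3 + 8 = 22.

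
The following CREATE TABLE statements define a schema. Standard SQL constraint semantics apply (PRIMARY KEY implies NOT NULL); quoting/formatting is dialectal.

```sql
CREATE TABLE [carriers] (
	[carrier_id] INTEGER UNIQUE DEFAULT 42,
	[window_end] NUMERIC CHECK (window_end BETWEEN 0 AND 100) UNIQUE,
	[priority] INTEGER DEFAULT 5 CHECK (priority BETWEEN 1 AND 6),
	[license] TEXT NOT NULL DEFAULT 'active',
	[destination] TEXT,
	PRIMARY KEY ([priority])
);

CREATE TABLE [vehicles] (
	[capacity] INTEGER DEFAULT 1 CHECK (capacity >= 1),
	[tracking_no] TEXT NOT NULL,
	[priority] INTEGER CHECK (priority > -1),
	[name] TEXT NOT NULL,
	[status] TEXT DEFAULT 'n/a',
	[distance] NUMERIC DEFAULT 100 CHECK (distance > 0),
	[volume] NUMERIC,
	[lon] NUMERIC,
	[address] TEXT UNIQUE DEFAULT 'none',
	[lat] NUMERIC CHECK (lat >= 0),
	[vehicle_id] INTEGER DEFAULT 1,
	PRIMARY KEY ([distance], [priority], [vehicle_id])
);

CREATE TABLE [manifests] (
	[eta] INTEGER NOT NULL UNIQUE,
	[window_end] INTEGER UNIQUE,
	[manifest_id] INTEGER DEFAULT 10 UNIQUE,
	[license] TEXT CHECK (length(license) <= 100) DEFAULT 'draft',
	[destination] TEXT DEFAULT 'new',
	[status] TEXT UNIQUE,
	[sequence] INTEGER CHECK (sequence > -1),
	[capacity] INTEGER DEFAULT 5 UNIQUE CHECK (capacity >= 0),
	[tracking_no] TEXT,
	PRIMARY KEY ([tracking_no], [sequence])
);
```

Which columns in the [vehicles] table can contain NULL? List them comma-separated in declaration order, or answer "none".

- capacity: CHECK does not forbid NULL (a CHECK constraint passes when its expression is NULL) → nullable.
- tracking_no: declared NOT NULL → not nullable.
- priority: part of the PRIMARY KEY, which implies NOT NULL → not nullable.
- name: declared NOT NULL → not nullable.
- status: DEFAULT only fills an omitted column; an explicit NULL is still allowed → nullable.
- distance: part of the PRIMARY KEY, which implies NOT NULL → not nullable.
- volume: no NOT NULL constraint applies → nullable.
- lon: no NOT NULL constraint applies → nullable.
- address: UNIQUE does not imply NOT NULL → nullable.
- lat: CHECK does not forbid NULL (a CHECK constraint passes when its expression is NULL) → nullable.
- vehicle_id: part of the PRIMARY KEY, which implies NOT NULL → not nullable.

capacity, status, volume, lon, address, lat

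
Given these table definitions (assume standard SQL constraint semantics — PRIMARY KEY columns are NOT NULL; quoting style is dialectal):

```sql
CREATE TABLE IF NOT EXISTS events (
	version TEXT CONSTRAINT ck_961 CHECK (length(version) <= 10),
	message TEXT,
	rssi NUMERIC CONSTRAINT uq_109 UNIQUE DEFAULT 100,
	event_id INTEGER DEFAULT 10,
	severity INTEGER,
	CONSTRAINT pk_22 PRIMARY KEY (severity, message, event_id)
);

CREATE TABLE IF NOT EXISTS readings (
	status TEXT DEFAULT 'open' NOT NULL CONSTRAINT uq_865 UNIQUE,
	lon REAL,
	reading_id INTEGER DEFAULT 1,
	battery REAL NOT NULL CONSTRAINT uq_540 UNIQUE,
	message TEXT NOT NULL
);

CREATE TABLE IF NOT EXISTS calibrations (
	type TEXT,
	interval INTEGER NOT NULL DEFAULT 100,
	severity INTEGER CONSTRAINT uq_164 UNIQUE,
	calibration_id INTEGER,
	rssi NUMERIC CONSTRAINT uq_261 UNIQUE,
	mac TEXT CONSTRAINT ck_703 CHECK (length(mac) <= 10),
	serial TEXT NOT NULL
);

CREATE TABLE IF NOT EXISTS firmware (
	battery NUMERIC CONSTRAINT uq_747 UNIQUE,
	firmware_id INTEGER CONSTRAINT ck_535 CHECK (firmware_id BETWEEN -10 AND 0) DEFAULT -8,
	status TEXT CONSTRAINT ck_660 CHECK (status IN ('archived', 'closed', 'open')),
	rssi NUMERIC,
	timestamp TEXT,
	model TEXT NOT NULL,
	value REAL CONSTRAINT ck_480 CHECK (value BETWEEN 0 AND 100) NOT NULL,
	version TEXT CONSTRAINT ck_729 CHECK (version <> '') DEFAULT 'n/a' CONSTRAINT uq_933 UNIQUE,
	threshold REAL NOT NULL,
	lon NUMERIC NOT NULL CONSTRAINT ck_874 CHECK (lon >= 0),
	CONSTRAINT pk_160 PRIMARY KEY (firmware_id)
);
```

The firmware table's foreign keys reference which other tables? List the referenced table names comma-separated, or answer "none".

none

No column in firmware has a REFERENCES clause.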